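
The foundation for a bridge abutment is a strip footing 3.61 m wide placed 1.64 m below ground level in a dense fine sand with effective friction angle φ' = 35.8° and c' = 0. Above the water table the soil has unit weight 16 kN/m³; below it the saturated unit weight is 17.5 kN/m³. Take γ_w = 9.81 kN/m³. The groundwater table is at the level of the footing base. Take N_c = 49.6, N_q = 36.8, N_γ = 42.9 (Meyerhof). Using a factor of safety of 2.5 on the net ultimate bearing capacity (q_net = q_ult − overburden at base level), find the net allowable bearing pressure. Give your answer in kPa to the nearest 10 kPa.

q_all(net) ≈ 610 kPa

Effective surcharge at the founding depth q = γ·D_f = 16 × 1.64 = 26.24 kPa.
The water table coincides with the base, so in the self-weight term γ → γ' = 7.69 kN/m³.
q_ult = q·N_q + 0.5·γ·B·N_γ
     = 26.24 × 36.8 + 0.5 × 7.69 × 3.61 × 42.9
     = 965.63 + 595.47 = 1561.1 kPa.
q_net = 1561.1 − 26.24 = 1534.9 kPa.
q_all(net) = 1534.9 / 2.5 = 613.95 kPa.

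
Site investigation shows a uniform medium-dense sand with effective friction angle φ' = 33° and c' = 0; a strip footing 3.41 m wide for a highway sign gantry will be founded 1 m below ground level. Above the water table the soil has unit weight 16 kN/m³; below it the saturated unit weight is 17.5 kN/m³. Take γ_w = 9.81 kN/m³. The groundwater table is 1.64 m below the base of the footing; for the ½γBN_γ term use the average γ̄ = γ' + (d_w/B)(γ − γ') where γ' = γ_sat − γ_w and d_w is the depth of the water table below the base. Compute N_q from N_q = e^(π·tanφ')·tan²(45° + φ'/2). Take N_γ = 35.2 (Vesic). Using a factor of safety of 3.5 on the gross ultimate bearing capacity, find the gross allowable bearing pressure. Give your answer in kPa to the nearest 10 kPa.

N_q = e^(π·tan33°)·tan²(61.5°) = 26.09.
Effective surcharge at the founding depth q = γ·D_f = 16 × 1 = 16 kPa.
With d_w = 1.64 m < B, γ̄ = 7.69 + (1.64/3.41) × (16 − 7.69) = 11.687 kN/m³.
q_ult = q·N_q + 0.5·γ·B·N_γ
     = 16 × 26.092 + 0.5 × 11.687 × 3.41 × 35.2
     = 417.47 + 701.38 = 1118.9 kPa.
q_all = 1118.9 / 3.5 = 319.67 kPa.

q_all ≈ 320 kPa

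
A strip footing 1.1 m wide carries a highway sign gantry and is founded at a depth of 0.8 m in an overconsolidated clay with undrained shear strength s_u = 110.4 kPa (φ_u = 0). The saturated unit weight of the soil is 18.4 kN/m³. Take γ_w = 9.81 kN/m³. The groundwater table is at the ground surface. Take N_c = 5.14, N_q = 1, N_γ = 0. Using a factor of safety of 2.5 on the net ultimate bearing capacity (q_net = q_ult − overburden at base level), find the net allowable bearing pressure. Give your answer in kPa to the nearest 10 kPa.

q_all(net) ≈ 230 kPa

Water table at ground surface, so effective unit weight γ' = 18.4 − 9.81 = 8.59 kN/m³ is used throughout; overburden q = 8.59 × 0.8 = 6.872 kPa.
Cohesion term c·N_c = 110.4 × 5.14 = 567.46 kPa; surcharge term q·N_q = 6.872 × 1 = 6.872 kPa.
q_ult = 567.46 + 6.872 = 574.33 kPa.
q_net = 574.33 − 6.872 = 567.46 kPa.
q_all(net) = 567.46 / 2.5 = 226.98 kPa.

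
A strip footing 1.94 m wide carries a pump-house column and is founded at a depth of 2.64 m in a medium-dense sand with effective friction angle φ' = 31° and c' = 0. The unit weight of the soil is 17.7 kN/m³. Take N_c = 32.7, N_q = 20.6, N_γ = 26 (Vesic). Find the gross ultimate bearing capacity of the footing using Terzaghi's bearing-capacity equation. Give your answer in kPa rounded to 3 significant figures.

q_ult ≈ 1410 kPa

Effective surcharge at the founding depth q = γ·D_f = 17.7 × 2.64 = 46.728 kPa.
q_ult = q·N_q + 0.5·γ·B·N_γ
     = 46.728 × 20.6 + 0.5 × 17.7 × 1.94 × 26
     = 962.6 + 446.39 = 1409 kPa.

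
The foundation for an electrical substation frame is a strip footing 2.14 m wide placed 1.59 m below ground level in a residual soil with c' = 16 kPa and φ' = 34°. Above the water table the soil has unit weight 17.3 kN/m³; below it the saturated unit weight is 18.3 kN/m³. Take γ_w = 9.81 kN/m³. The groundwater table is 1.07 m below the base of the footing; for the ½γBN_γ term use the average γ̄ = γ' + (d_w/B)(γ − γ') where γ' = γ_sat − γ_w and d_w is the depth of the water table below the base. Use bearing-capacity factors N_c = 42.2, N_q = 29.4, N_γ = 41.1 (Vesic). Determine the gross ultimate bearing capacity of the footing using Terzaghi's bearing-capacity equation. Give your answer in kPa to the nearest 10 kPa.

Overburden at base level: q = 17.3 × 1.59 = 27.507 kPa.
The water table is 1.07 m below the base (< B = 2.14 m), so the ½γBN_γ term uses γ̄ = γ' + (d_w/B)(γ − γ') = 8.49 + (1.07/2.14)(17.3 − 8.49) = 12.895 kN/m³.
Cohesion term c·N_c = 16 × 42.2 = 675.2 kPa; surcharge term q·N_q = 27.507 × 29.4 = 808.71 kPa; self-weight term 0.5·γ·B·N_γ = 0.5 × 12.895 × 2.14 × 41.1 = 567.08 kPa.
q_ult = 675.2 + 808.71 + 567.08 = 2051 kPa.

q_ult ≈ 2050 kPa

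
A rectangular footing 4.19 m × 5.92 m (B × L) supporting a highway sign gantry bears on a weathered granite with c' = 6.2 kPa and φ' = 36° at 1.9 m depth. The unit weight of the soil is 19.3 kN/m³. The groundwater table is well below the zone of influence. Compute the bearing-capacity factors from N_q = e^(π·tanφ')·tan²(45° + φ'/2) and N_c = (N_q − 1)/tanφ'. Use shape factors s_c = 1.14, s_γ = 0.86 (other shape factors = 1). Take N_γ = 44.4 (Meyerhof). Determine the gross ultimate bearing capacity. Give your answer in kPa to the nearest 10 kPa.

tan36° = 0.7265, so N_q = e^(π×0.7265)·tan²(63°) = 9.801 × 3.852 = 37.75.
N_c = (37.75 − 1)/tan36° = 50.59.
Effective surcharge at the founding depth q = γ·D_f = 19.3 × 1.9 = 36.67 kPa.
q_ult = c·N_c·s_c + q·N_q + 0.5·γ·B·N_γ·s_γ
     = 6.2 × 50.585 × 1.14 + 36.67 × 37.752 + 0.5 × 19.3 × 4.19 × 44.4 × 0.86
     = 357.54 + 1384.4 + 1543.9 = 3285.8 kPa.

q_ult ≈ 3290 kPa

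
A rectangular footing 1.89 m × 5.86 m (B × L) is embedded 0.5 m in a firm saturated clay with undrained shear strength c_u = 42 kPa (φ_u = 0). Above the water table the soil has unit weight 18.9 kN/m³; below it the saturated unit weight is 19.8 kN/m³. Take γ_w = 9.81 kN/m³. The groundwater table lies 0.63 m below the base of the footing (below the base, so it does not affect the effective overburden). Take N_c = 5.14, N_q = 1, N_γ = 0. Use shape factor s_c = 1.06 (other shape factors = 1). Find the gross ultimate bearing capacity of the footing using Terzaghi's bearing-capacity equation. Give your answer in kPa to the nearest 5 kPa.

q = γ·D_f = 18.9 × 0.5 = 9.45 kPa.
c·N_c·s_c = 42 × 5.14 × 1.06 = 228.83 kPa
q·N_q = 9.45 × 1 = 9.45 kPa
q_ult = 228.83 + 9.45 = 238.28 kPa.

q_ult ≈ 240 kPa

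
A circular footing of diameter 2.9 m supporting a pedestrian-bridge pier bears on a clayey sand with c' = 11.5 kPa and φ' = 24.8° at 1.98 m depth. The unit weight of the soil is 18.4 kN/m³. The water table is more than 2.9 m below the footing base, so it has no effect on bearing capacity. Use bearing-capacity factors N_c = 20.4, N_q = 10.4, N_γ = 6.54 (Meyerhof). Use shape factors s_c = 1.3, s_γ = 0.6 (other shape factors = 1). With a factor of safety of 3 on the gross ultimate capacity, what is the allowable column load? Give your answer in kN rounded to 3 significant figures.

P_all ≈ 1740 kN

Effective surcharge at the founding depth q = γ·D_f = 18.4 × 1.98 = 36.432 kPa.
q_ult = c·N_c·s_c + q·N_q + 0.5·γ·B·N_γ·s_γ
     = 11.5 × 20.4 × 1.3 + 36.432 × 10.4 + 0.5 × 18.4 × 2.9 × 6.54 × 0.6
     = 304.98 + 378.89 + 104.69 = 788.57 kPa.
Gross allowable pressure q_all = 788.57 / 3 = 262.86 kPa.
Footing area = 6.6052 m², so allowable column load = 262.86 × 6.6052 = 1736.2 kN.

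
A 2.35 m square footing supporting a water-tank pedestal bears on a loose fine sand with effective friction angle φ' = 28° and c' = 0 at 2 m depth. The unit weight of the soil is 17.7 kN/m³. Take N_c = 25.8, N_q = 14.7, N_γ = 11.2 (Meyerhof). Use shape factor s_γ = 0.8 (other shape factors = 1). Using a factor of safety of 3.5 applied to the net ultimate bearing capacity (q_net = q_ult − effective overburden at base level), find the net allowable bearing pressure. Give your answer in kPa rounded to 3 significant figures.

q_all(net) ≈ 192 kPa

q = γ·D_f = 17.7 × 2 = 35.4 kPa.
q·N_q = 35.4 × 14.7 = 520.38 kPa
0.5·γ·B·N_γ·s_γ = 0.5 × 17.7 × 2.35 × 11.2 × 0.8 = 186.35 kPa
q_ult = 520.38 + 186.35 = 706.73 kPa.
Net ultimate: q_net = 706.73 − 35.4 = 671.33 kPa.
q_all(net) = 671.33 / 3.5 = 191.81 kPa.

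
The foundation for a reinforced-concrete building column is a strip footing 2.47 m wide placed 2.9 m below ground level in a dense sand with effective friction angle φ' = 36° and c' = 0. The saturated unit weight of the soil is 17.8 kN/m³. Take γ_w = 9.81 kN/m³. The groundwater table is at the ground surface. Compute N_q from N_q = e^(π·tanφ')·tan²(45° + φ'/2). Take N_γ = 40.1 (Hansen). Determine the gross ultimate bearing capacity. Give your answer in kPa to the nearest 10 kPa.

tan36° = 0.7265, so N_q = e^(π×0.7265)·tan²(63°) = 9.801 × 3.852 = 37.75.
Water table at ground surface, so effective unit weight γ' = 17.8 − 9.81 = 7.99 kN/m³ is used throughout; overburden q = 7.99 × 2.9 = 23.171 kPa; the same γ' applies in the ½γBN_γ term.
Surcharge term q·N_q = 23.171 × 37.752 = 874.76 kPa; self-weight term 0.5·γ·B·N_γ = 0.5 × 7.99 × 2.47 × 40.1 = 395.69 kPa.
q_ult = 874.76 + 395.69 = 1270.5 kPa.

q_ult ≈ 1270 kPa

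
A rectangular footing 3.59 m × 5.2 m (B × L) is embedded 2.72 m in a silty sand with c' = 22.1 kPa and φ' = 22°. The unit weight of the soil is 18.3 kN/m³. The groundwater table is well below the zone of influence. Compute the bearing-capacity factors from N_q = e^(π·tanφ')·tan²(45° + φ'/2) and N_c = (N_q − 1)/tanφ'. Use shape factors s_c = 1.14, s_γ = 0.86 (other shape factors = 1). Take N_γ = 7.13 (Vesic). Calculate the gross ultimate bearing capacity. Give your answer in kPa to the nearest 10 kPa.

q_ult ≈ 1020 kPa

tan22° = 0.404, so N_q = e^(π×0.404)·tan²(56°) = 3.558 × 2.198 = 7.82.
N_c = (7.82 − 1)/tan22° = 16.88.
Overburden at base level: q = 18.3 × 2.72 = 49.776 kPa.
Cohesion term c·N_c·s_c = 22.1 × 16.883 × 1.14 = 425.35 kPa; surcharge term q·N_q = 49.776 × 7.8211 = 389.3 kPa; self-weight term 0.5·γ·B·N_γ·s_γ = 0.5 × 18.3 × 3.59 × 7.13 × 0.86 = 201.42 kPa.
q_ult = 425.35 + 389.3 + 201.42 = 1016.1 kPa.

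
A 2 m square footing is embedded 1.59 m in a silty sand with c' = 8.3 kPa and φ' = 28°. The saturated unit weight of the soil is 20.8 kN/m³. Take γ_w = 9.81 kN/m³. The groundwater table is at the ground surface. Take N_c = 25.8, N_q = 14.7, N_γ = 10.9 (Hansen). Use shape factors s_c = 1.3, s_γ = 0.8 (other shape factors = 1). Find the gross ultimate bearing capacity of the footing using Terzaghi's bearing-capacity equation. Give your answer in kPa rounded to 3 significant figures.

γ' = 20.8 − 9.81 = 10.99 kN/m³ (submerged throughout). q = 10.99 × 1.59 = 17.474 kPa; the same γ' applies in the ½γBN_γ term.
c·N_c·s_c = 8.3 × 25.8 × 1.3 = 278.38 kPa
q·N_q = 17.474 × 14.7 = 256.87 kPa
0.5·γ·B·N_γ·s_γ = 0.5 × 10.99 × 2 × 10.9 × 0.8 = 95.833 kPa
q_ult = 278.38 + 256.87 + 95.833 = 631.08 kPa.

q_ult ≈ 631 kPa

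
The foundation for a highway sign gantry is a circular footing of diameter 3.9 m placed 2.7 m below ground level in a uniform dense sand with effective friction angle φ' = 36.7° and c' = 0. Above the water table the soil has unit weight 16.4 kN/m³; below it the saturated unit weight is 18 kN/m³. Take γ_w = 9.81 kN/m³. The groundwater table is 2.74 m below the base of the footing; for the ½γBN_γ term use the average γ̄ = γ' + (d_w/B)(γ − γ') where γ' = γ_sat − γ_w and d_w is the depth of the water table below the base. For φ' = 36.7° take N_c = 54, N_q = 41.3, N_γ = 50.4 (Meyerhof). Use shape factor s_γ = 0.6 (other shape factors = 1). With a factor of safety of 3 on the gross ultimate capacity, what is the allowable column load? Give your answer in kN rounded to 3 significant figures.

Effective surcharge at the founding depth q = γ·D_f = 16.4 × 2.7 = 44.28 kPa.
With d_w = 2.74 m < B, γ̄ = 8.19 + (2.74/3.9) × (16.4 − 8.19) = 13.958 kN/m³.
q_ult = q·N_q + 0.5·γ·B·N_γ·s_γ
     = 44.28 × 41.3 + 0.5 × 13.958 × 3.9 × 50.4 × 0.6
     = 1828.8 + 823.08 = 2651.8 kPa.
Gross allowable pressure q_all = 2651.8 / 3 = 883.95 kPa.
Footing area = 11.9459 m², so allowable column load = 883.95 × 11.9459 = 10560 kN.

P_all ≈ 10600 kN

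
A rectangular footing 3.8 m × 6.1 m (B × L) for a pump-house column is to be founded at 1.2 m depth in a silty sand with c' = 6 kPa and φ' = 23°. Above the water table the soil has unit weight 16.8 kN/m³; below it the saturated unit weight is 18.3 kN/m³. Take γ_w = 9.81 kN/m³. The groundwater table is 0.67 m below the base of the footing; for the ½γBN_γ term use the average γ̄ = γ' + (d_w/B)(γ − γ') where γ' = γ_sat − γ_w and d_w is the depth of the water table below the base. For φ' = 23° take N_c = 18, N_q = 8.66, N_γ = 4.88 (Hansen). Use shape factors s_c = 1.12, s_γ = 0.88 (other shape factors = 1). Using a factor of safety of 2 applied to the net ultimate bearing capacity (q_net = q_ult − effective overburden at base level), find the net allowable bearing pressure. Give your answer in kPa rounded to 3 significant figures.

q_all(net) ≈ 178 kPa

Effective surcharge at the founding depth q = γ·D_f = 16.8 × 1.2 = 20.16 kPa.
With d_w = 0.67 m < B, γ̄ = 8.49 + (0.67/3.8) × (16.8 − 8.49) = 9.9552 kN/m³.
q_ult = c·N_c·s_c + q·N_q + 0.5·γ·B·N_γ·s_γ
     = 6 × 18 × 1.12 + 20.16 × 8.66 + 0.5 × 9.9552 × 3.8 × 4.88 × 0.88
     = 120.96 + 174.59 + 81.228 = 376.77 kPa.
Net ultimate: q_net = 376.77 − 20.16 = 356.61 kPa.
q_all(net) = 356.61 / 2 = 178.31 kPa.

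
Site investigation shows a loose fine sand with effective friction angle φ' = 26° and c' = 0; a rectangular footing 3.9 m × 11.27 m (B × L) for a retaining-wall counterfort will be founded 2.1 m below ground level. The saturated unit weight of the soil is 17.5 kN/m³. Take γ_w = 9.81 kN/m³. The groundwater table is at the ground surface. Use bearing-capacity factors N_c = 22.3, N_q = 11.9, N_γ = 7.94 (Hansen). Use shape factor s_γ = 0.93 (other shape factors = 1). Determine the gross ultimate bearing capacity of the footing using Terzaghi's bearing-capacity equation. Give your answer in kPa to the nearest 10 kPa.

Water table at ground surface, so effective unit weight γ' = 17.5 − 9.81 = 7.69 kN/m³ is used throughout; overburden q = 7.69 × 2.1 = 16.149 kPa; the same γ' applies in the ½γBN_γ term.
Surcharge term q·N_q = 16.149 × 11.9 = 192.17 kPa; self-weight term 0.5·γ·B·N_γ·s_γ = 0.5 × 7.69 × 3.9 × 7.94 × 0.93 = 110.73 kPa.
q_ult = 192.17 + 110.73 = 302.9 kPa.

q_ult ≈ 300 kPa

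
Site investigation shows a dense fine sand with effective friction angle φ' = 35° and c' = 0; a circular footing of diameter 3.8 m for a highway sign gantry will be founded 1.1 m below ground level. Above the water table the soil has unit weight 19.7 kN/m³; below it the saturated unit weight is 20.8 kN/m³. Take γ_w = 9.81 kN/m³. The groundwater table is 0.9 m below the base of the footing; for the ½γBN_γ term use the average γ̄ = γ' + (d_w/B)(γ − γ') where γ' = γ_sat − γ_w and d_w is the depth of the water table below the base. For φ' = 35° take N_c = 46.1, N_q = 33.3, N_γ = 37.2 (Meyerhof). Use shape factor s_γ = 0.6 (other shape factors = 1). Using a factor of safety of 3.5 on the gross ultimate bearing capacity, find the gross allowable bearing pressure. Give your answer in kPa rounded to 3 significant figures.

q_all ≈ 364 kPa

Effective surcharge at the founding depth q = γ·D_f = 19.7 × 1.1 = 21.67 kPa.
With d_w = 0.9 m < B, γ̄ = 10.99 + (0.9/3.8) × (19.7 − 10.99) = 13.053 kN/m³.
q_ult = q·N_q + 0.5·γ·B·N_γ·s_γ
     = 21.67 × 33.3 + 0.5 × 13.053 × 3.8 × 37.2 × 0.6
     = 721.61 + 553.55 = 1275.2 kPa.
q_all = 1275.2 / 3.5 = 364.33 kPa.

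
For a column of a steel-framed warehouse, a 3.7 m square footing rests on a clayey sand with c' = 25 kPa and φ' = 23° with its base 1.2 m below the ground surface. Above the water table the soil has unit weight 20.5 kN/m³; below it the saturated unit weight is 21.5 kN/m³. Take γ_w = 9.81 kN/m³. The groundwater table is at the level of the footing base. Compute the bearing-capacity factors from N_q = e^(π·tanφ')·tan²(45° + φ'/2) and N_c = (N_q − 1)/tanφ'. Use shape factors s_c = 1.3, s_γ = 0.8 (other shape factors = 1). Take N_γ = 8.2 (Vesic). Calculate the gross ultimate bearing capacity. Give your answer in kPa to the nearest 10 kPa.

q_ult ≈ 940 kPa

tan23° = 0.4245, so N_q = e^(π×0.4245)·tan²(56.5°) = 3.794 × 2.283 = 8.66.
N_c = (8.66 − 1)/tan23° = 18.05.
Effective surcharge at the founding depth q = γ·D_f = 20.5 × 1.2 = 24.6 kPa.
The water table coincides with the base, so in the self-weight term γ → γ' = 11.69 kN/m³.
q_ult = c·N_c·s_c + q·N_q + 0.5·γ·B·N_γ·s_γ
     = 25 × 18.049 × 1.3 + 24.6 × 8.6612 + 0.5 × 11.69 × 3.7 × 8.2 × 0.8
     = 586.58 + 213.07 + 141.87 = 941.52 kPa.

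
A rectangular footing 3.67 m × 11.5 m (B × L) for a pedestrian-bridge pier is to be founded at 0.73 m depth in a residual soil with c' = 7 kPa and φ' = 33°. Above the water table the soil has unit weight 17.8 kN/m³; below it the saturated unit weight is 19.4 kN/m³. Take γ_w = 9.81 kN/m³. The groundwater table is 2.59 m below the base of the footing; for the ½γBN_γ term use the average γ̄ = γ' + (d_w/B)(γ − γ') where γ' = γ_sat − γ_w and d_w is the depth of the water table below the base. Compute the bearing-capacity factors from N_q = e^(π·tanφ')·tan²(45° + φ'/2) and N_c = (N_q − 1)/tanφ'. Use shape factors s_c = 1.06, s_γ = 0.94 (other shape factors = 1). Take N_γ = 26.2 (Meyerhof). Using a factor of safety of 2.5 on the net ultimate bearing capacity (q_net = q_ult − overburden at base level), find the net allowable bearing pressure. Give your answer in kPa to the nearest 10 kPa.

q_all(net) ≈ 520 kPa

N_q = e^(π·tan33°)·tan²(61.5°) = 26.09; N_c = (N_q − 1)/tanφ' = 38.64.
Effective surcharge at the founding depth q = γ·D_f = 17.8 × 0.73 = 12.994 kPa.
With d_w = 2.59 m < B, γ̄ = 9.59 + (2.59/3.67) × (17.8 − 9.59) = 15.384 kN/m³.
q_ult = c·N_c·s_c + q·N_q + 0.5·γ·B·N_γ·s_γ
     = 7 × 38.638 × 1.06 + 12.994 × 26.092 + 0.5 × 15.384 × 3.67 × 26.2 × 0.94
     = 286.7 + 339.04 + 695.24 = 1321 kPa.
q_net = 1321 − 12.994 = 1308 kPa.
q_all(net) = 1308 / 2.5 = 523.19 kPa.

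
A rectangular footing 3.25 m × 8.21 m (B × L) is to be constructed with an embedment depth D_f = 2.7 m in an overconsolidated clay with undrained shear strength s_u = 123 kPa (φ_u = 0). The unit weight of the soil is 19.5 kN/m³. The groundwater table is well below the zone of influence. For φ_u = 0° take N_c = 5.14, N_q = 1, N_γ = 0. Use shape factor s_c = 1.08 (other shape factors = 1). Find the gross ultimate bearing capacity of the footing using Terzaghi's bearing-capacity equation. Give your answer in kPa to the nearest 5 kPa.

q_ult ≈ 735 kPa

q = γ·D_f = 19.5 × 2.7 = 52.65 kPa.
c·N_c·s_c = 123 × 5.14 × 1.08 = 682.8 kPa
q·N_q = 52.65 × 1 = 52.65 kPa
q_ult = 682.8 + 52.65 = 735.45 kPa.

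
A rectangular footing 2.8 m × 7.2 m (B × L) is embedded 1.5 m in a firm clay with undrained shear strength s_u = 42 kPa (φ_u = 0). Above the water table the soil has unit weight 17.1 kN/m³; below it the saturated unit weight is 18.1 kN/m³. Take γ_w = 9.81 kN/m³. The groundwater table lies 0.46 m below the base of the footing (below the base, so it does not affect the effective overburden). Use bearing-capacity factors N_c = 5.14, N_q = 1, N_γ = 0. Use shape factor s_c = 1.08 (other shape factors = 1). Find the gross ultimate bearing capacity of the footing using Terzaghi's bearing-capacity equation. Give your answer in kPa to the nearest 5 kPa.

q_ult ≈ 260 kPa

q = γ·D_f = 17.1 × 1.5 = 25.65 kPa.
c·N_c·s_c = 42 × 5.14 × 1.08 = 233.15 kPa
q·N_q = 25.65 × 1 = 25.65 kPa
q_ult = 233.15 + 25.65 = 258.8 kPa.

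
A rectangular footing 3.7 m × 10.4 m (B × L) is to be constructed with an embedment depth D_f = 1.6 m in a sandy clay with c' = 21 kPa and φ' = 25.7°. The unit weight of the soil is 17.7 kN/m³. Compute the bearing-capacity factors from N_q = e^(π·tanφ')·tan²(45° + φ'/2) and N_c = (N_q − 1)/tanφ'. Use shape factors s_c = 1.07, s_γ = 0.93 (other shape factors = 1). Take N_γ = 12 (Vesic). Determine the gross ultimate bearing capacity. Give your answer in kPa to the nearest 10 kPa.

q_ult ≈ 1180 kPa

tan25.7° = 0.4813, so N_q = e^(π×0.4813)·tan²(57.85°) = 4.536 × 2.531 = 11.48.
N_c = (11.48 − 1)/tan25.7° = 21.78.
Overburden at base level: q = 17.7 × 1.6 = 28.32 kPa.
Cohesion term c·N_c·s_c = 21 × 21.779 × 1.07 = 489.37 kPa; surcharge term q·N_q = 28.32 × 11.481 = 325.16 kPa; self-weight term 0.5·γ·B·N_γ·s_γ = 0.5 × 17.7 × 3.7 × 12 × 0.93 = 365.43 kPa.
q_ult = 489.37 + 325.16 + 365.43 = 1180 kPa.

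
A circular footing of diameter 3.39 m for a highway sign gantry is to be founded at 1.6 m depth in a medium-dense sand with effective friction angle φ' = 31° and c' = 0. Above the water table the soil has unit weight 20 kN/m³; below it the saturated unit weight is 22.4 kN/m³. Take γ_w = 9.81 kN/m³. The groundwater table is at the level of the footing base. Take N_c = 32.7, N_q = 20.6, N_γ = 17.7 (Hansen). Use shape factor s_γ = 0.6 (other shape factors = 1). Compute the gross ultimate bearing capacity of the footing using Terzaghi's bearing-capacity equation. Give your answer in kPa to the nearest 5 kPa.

q = γ·D_f = 20 × 1.6 = 32 kPa.
For the ½γBN_γ term take γ' = 22.4 − 9.81 = 12.59 kN/m³ (soil below base is submerged).
q·N_q = 32 × 20.6 = 659.2 kPa
0.5·γ·B·N_γ·s_γ = 0.5 × 12.59 × 3.39 × 17.7 × 0.6 = 226.63 kPa
q_ult = 659.2 + 226.63 = 885.83 kPa.

q_ult ≈ 885 kPa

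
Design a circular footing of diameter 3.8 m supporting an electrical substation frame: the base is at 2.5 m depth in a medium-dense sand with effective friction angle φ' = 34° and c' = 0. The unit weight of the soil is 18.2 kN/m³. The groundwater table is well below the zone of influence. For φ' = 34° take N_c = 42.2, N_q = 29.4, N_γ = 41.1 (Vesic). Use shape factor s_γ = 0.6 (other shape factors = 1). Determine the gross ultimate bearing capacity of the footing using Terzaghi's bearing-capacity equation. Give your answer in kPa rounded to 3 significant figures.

q_ult ≈ 2190 kPa

q = γ·D_f = 18.2 × 2.5 = 45.5 kPa.
q·N_q = 45.5 × 29.4 = 1337.7 kPa
0.5·γ·B·N_γ·s_γ = 0.5 × 18.2 × 3.8 × 41.1 × 0.6 = 852.74 kPa
q_ult = 1337.7 + 852.74 = 2190.4 kPa.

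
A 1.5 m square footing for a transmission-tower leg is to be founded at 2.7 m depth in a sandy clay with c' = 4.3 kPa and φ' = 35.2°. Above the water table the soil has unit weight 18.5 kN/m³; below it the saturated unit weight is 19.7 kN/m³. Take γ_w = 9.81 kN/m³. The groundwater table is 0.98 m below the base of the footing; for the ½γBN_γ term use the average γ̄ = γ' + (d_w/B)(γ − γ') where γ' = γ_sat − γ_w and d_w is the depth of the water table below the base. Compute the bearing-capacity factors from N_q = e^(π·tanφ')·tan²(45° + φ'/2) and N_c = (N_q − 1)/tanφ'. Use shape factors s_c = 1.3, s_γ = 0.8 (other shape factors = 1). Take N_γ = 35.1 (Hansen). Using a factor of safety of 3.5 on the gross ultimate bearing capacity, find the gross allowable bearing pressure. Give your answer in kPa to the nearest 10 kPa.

q_all ≈ 660 kPa

N_q = e^(π·tan35.2°)·tan²(62.6°) = 34.14; N_c = (N_q − 1)/tanφ' = 46.97.
Overburden at base level: q = 18.5 × 2.7 = 49.95 kPa.
The water table is 0.98 m below the base (< B = 1.5 m), so the ½γBN_γ term uses γ̄ = γ' + (d_w/B)(γ − γ') = 9.89 + (0.98/1.5)(18.5 − 9.89) = 15.515 kN/m³.
Cohesion term c·N_c·s_c = 4.3 × 46.973 × 1.3 = 262.58 kPa; surcharge term q·N_q = 49.95 × 34.136 = 1705.1 kPa; self-weight term 0.5·γ·B·N_γ·s_γ = 0.5 × 15.515 × 1.5 × 35.1 × 0.8 = 326.75 kPa.
q_ult = 262.58 + 1705.1 + 326.75 = 2294.4 kPa.
q_all = 2294.4 / 3.5 = 655.55 kPa.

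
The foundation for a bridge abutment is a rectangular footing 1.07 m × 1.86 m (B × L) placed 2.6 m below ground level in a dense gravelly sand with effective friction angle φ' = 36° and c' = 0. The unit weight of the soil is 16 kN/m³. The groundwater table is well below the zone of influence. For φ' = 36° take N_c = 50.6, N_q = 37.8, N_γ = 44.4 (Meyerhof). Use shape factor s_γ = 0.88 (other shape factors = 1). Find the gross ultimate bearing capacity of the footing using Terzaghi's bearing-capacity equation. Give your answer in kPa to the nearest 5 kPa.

q_ult ≈ 1905 kPa

Overburden at base level: q = 16 × 2.6 = 41.6 kPa.
Surcharge term q·N_q = 41.6 × 37.8 = 1572.5 kPa; self-weight term 0.5·γ·B·N_γ·s_γ = 0.5 × 16 × 1.07 × 44.4 × 0.88 = 334.46 kPa.
q_ult = 1572.5 + 334.46 = 1906.9 kPa.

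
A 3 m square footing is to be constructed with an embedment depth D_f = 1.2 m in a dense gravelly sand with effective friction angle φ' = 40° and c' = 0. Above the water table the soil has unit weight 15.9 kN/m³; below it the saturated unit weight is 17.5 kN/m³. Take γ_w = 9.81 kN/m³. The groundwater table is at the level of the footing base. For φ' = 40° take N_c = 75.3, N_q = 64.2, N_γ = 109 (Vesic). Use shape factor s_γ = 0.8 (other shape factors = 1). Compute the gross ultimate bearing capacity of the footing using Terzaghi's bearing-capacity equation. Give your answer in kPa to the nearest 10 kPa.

Overburden at base level: q = 15.9 × 1.2 = 19.08 kPa.
Below the base the soil is submerged, so the ½γBN_γ term uses γ' = 17.5 − 9.81 = 7.69 kN/m³.
Surcharge term q·N_q = 19.08 × 64.2 = 1224.9 kPa; self-weight term 0.5·γ·B·N_γ·s_γ = 0.5 × 7.69 × 3 × 109 × 0.8 = 1005.9 kPa.
q_ult = 1224.9 + 1005.9 = 2230.8 kPa.

q_ult ≈ 2230 kPa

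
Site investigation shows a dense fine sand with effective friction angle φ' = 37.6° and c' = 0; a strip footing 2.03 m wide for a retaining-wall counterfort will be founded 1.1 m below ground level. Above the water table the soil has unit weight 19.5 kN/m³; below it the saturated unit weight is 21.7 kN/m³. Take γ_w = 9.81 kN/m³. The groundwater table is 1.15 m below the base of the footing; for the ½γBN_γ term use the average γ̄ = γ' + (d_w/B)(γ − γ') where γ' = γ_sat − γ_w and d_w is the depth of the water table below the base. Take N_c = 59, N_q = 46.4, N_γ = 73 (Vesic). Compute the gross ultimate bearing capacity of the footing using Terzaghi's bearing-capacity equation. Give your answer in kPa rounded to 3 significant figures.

q_ult ≈ 2200 kPa

Overburden at base level: q = 19.5 × 1.1 = 21.45 kPa.
The water table is 1.15 m below the base (< B = 2.03 m), so the ½γBN_γ term uses γ̄ = γ' + (d_w/B)(γ − γ') = 11.89 + (1.15/2.03)(19.5 − 11.89) = 16.201 kN/m³.
Surcharge term q·N_q = 21.45 × 46.4 = 995.28 kPa; self-weight term 0.5·γ·B·N_γ = 0.5 × 16.201 × 2.03 × 73 = 1200.4 kPa.
q_ult = 995.28 + 1200.4 = 2195.7 kPa.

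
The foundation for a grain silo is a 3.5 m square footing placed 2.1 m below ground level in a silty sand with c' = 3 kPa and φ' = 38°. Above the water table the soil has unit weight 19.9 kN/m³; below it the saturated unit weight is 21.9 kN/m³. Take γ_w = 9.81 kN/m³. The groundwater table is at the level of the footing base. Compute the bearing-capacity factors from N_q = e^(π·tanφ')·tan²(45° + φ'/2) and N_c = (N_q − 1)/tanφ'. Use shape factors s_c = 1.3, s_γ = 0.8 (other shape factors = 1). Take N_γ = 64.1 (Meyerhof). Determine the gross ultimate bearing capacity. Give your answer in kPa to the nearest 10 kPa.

q_ult ≈ 3370 kPa

tan38° = 0.7813, so N_q = e^(π×0.7813)·tan²(64°) = 11.64 × 4.204 = 48.93.
N_c = (48.93 − 1)/tan38° = 61.35.
q = γ·D_f = 19.9 × 2.1 = 41.79 kPa.
For the ½γBN_γ term take γ' = 21.9 − 9.81 = 12.09 kN/m³ (soil below base is submerged).
c·N_c·s_c = 3 × 61.352 × 1.3 = 239.27 kPa
q·N_q = 41.79 × 48.933 = 2044.9 kPa
0.5·γ·B·N_γ·s_γ = 0.5 × 12.09 × 3.5 × 64.1 × 0.8 = 1085 kPa
q_ult = 239.27 + 2044.9 + 1085 = 3369.1 kPa.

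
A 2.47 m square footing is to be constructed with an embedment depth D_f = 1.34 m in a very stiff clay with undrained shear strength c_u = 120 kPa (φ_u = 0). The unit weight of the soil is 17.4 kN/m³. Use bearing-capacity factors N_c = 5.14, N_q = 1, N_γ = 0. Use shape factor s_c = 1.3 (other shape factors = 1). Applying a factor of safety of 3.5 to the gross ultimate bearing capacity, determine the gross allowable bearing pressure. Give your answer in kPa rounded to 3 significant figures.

q_all ≈ 236 kPa

Effective surcharge at the founding depth q = γ·D_f = 17.4 × 1.34 = 23.316 kPa.
q_ult = c·N_c·s_c + q·N_q
     = 120 × 5.14 × 1.3 + 23.316 × 1
     = 801.84 + 23.316 = 825.16 kPa.
q_all = q_ult / FS = 825.16 / 3.5 = 235.76 kPa.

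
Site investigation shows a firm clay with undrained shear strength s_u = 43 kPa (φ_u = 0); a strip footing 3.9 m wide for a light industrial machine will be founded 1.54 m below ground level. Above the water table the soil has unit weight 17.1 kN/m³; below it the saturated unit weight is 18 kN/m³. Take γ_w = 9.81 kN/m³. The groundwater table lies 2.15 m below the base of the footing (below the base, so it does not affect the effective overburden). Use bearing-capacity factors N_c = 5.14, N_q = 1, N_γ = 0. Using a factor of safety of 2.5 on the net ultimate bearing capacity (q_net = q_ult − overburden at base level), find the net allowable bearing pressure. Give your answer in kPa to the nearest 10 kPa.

q_all(net) ≈ 90 kPa

q = γ·D_f = 17.1 × 1.54 = 26.334 kPa.
c·N_c = 43 × 5.14 = 221.02 kPa
q·N_q = 26.334 × 1 = 26.334 kPa
q_ult = 221.02 + 26.334 = 247.35 kPa.
q_net = 247.35 − 26.334 = 221.02 kPa.
q_all(net) = 221.02 / 2.5 = 88.408 kPa.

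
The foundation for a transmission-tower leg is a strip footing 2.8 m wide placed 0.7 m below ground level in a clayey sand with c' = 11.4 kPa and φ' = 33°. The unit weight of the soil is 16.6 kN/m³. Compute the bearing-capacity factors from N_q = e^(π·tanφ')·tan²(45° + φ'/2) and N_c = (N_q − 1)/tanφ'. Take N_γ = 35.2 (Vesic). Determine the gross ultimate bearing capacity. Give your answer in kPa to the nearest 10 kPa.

tan33° = 0.6494, so N_q = e^(π×0.6494)·tan²(61.5°) = 7.692 × 3.392 = 26.09.
N_c = (26.09 − 1)/tan33° = 38.64.
Effective surcharge at the founding depth q = γ·D_f = 16.6 × 0.7 = 11.62 kPa.
q_ult = c·N_c + q·N_q + 0.5·γ·B·N_γ
     = 11.4 × 38.638 + 11.62 × 26.092 + 0.5 × 16.6 × 2.8 × 35.2
     = 440.48 + 303.19 + 818.05 = 1561.7 kPa.

q_ult ≈ 1560 kPa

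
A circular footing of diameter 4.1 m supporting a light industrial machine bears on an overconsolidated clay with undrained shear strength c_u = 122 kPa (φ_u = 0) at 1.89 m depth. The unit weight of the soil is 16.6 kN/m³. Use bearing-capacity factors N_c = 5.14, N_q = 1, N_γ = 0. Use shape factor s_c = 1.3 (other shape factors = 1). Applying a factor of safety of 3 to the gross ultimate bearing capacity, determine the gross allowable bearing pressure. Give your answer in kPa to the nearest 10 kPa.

q = γ·D_f = 16.6 × 1.89 = 31.374 kPa.
c·N_c·s_c = 122 × 5.14 × 1.3 = 815.2 kPa
q·N_q = 31.374 × 1 = 31.374 kPa
q_ult = 815.2 + 31.374 = 846.58 kPa.
q_all = q_ult / FS = 846.58 / 3 = 282.19 kPa.

q_all ≈ 280 kPa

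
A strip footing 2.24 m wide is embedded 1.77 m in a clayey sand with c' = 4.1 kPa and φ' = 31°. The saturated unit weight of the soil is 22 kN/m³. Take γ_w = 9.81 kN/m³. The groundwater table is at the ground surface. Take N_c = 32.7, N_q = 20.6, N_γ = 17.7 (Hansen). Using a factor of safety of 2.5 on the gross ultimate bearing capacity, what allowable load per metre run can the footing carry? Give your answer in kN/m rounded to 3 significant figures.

≈ 735 kN/m

Water table at ground surface, so effective unit weight γ' = 22 − 9.81 = 12.19 kN/m³ is used throughout; overburden q = 12.19 × 1.77 = 21.576 kPa; the same γ' applies in the ½γBN_γ term.
Cohesion term c·N_c = 4.1 × 32.7 = 134.07 kPa; surcharge term q·N_q = 21.576 × 20.6 = 444.47 kPa; self-weight term 0.5·γ·B·N_γ = 0.5 × 12.19 × 2.24 × 17.7 = 241.65 kPa.
q_ult = 134.07 + 444.47 + 241.65 = 820.2 kPa.
Gross allowable pressure q_all = 820.2 / 2.5 = 328.08 kPa.
Allowable wall load = q_all × B = 328.08 × 2.24 = 734.9 kN per metre run.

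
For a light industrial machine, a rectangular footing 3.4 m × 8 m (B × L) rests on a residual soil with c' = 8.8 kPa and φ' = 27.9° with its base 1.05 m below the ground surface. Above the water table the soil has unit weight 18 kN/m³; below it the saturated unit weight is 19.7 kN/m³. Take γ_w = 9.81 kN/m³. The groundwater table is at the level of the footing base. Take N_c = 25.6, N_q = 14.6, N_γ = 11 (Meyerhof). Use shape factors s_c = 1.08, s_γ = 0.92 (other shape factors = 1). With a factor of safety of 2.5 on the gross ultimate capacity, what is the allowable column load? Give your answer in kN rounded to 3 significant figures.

q = γ·D_f = 18 × 1.05 = 18.9 kPa.
For the ½γBN_γ term take γ' = 19.7 − 9.81 = 9.89 kN/m³ (soil below base is submerged).
c·N_c·s_c = 8.8 × 25.6 × 1.08 = 243.3 kPa
q·N_q = 18.9 × 14.6 = 275.94 kPa
0.5·γ·B·N_γ·s_γ = 0.5 × 9.89 × 3.4 × 11 × 0.92 = 170.15 kPa
q_ult = 243.3 + 275.94 + 170.15 = 689.39 kPa.
Gross allowable pressure q_all = 689.39 / 2.5 = 275.76 kPa.
Footing area = 27.2 m², so allowable column load = 275.76 × 27.2 = 7500.6 kN.

P_all ≈ 7500 kN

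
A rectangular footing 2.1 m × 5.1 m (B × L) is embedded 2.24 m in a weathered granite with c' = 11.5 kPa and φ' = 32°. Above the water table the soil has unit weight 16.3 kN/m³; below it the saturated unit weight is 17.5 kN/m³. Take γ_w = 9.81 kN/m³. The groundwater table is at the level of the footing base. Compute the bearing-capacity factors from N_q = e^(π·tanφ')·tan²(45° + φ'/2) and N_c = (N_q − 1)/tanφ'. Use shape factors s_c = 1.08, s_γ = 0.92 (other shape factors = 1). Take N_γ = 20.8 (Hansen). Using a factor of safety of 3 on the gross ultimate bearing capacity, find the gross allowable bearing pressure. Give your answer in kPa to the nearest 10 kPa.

N_q = e^(π·tan32°)·tan²(61°) = 23.18; N_c = (N_q − 1)/tanφ' = 35.49.
Overburden at base level: q = 16.3 × 2.24 = 36.512 kPa.
Below the base the soil is submerged, so the ½γBN_γ term uses γ' = 17.5 − 9.81 = 7.69 kN/m³.
Cohesion term c·N_c·s_c = 11.5 × 35.49 × 1.08 = 440.79 kPa; surcharge term q·N_q = 36.512 × 23.177 = 846.23 kPa; self-weight term 0.5·γ·B·N_γ·s_γ = 0.5 × 7.69 × 2.1 × 20.8 × 0.92 = 154.51 kPa.
q_ult = 440.79 + 846.23 + 154.51 = 1441.5 kPa.
q_all = 1441.5 / 3 = 480.51 kPa.

q_all ≈ 480 kPa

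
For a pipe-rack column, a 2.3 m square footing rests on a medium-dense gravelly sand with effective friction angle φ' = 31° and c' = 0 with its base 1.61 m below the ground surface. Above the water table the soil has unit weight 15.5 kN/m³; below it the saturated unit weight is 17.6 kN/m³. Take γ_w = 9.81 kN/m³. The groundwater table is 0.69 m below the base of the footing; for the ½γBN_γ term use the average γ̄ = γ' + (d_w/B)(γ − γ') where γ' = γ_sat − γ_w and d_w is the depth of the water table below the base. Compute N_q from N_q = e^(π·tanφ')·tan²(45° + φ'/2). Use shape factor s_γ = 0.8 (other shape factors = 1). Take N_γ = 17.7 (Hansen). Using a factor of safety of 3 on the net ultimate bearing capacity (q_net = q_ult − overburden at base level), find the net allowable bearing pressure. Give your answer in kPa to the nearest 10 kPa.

N_q = e^(π·tan31°)·tan²(60.5°) = 20.63.
Effective surcharge at the founding depth q = γ·D_f = 15.5 × 1.61 = 24.955 kPa.
With d_w = 0.69 m < B, γ̄ = 7.79 + (0.69/2.3) × (15.5 − 7.79) = 10.103 kN/m³.
q_ult = q·N_q + 0.5·γ·B·N_γ·s_γ
     = 24.955 × 20.631 + 0.5 × 10.103 × 2.3 × 17.7 × 0.8
     = 514.84 + 164.52 = 679.36 kPa.
q_net = 679.36 − 24.955 = 654.4 kPa.
q_all(net) = 654.4 / 3 = 218.13 kPa.

q_all(net) ≈ 220 kPa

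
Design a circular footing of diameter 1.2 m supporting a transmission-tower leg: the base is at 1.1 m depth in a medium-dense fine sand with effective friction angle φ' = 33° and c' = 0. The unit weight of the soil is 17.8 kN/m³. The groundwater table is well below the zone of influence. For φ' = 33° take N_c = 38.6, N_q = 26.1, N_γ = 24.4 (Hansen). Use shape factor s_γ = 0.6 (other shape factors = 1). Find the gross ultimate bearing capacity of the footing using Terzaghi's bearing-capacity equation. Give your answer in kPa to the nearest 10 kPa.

q_ult ≈ 670 kPa

q = γ·D_f = 17.8 × 1.1 = 19.58 kPa.
q·N_q = 19.58 × 26.1 = 511.04 kPa
0.5·γ·B·N_γ·s_γ = 0.5 × 17.8 × 1.2 × 24.4 × 0.6 = 156.36 kPa
q_ult = 511.04 + 156.36 = 667.39 kPa.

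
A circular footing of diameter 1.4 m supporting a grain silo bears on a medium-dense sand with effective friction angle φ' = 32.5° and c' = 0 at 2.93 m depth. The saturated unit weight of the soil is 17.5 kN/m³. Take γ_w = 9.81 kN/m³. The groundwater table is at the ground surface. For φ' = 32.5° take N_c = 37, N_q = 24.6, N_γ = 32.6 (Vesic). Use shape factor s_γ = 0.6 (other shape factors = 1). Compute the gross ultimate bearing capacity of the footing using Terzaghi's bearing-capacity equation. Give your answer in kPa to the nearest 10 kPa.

q_ult ≈ 660 kPa

γ' = 17.5 − 9.81 = 7.69 kN/m³ (submerged throughout). q = 7.69 × 2.93 = 22.532 kPa; the same γ' applies in the ½γBN_γ term.
q·N_q = 22.532 × 24.6 = 554.28 kPa
0.5·γ·B·N_γ·s_γ = 0.5 × 7.69 × 1.4 × 32.6 × 0.6 = 105.29 kPa
q_ult = 554.28 + 105.29 = 659.57 kPa.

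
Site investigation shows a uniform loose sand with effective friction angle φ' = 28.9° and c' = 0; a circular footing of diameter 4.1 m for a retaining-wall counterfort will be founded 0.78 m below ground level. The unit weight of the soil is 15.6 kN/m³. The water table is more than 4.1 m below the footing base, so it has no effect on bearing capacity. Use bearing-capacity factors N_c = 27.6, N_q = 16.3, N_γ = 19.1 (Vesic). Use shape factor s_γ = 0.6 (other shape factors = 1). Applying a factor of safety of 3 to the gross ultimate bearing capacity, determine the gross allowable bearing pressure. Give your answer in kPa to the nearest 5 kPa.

Effective surcharge at the founding depth q = γ·D_f = 15.6 × 0.78 = 12.168 kPa.
q_ult = q·N_q + 0.5·γ·B·N_γ·s_γ
     = 12.168 × 16.3 + 0.5 × 15.6 × 4.1 × 19.1 × 0.6
     = 198.34 + 366.49 = 564.83 kPa.
q_all = q_ult / FS = 564.83 / 3 = 188.28 kPa.

q_all ≈ 190 kPa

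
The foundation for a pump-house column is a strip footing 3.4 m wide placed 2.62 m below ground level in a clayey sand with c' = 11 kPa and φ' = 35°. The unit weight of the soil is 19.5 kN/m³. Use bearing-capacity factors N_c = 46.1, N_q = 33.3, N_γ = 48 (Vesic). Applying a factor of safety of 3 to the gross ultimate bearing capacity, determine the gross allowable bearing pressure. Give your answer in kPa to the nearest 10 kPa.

q_all ≈ 1270 kPa

q = γ·D_f = 19.5 × 2.62 = 51.09 kPa.
c·N_c = 11 × 46.1 = 507.1 kPa
q·N_q = 51.09 × 33.3 = 1701.3 kPa
0.5·γ·B·N_γ = 0.5 × 19.5 × 3.4 × 48 = 1591.2 kPa
q_ult = 507.1 + 1701.3 + 1591.2 = 3799.6 kPa.
q_all = q_ult / FS = 3799.6 / 3 = 1266.5 kPa.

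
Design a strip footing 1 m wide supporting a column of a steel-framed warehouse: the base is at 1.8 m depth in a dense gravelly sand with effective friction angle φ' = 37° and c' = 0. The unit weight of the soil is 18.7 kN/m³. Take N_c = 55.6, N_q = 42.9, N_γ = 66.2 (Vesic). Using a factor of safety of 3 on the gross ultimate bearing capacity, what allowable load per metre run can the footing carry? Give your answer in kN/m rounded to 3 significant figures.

≈ 688 kN/m

Overburden at base level: q = 18.7 × 1.8 = 33.66 kPa.
Surcharge term q·N_q = 33.66 × 42.9 = 1444 kPa; self-weight term 0.5·γ·B·N_γ = 0.5 × 18.7 × 1 × 66.2 = 618.97 kPa.
q_ult = 1444 + 618.97 = 2063 kPa.
Gross allowable pressure q_all = 2063 / 3 = 687.66 kPa.
Allowable wall load = q_all × B = 687.66 × 1 = 687.66 kN per metre run.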